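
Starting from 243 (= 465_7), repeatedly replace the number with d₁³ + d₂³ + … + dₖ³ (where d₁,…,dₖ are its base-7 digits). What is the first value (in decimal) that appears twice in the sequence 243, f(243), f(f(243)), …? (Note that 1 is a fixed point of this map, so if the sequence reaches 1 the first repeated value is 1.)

9

243 = (4,6,5)_7 → 405
405 = (1,1,1,6)_7 → 219
219 = (4,3,2)_7 → 99
99 = (2,0,1)_7 → 9
9 = (1,2)_7 → 9  — 9 already appeared earlier.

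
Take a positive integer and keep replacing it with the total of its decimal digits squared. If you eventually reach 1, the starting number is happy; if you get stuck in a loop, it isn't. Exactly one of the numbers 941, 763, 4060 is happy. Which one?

941: 941 → 98 → 145 → 42 → 20 → 4 → 16 → 37 → 58 → 89 → 145  — repeats 145 (not happy)
763: 763 → 94 → 97 → 130 → 10 → 1  — reaches 1 (happy)
4060: 4060 → 52 → 29 → 85 → 89 → 145 → 42 → 20 → 4 → 16 → 37 → 58 → 89  — repeats 89 (not happy)

763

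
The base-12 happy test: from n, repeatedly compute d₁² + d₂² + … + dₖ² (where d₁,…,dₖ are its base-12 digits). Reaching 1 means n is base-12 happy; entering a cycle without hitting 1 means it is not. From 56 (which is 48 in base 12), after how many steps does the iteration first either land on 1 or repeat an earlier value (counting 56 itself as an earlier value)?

56 = (4,8)_12 → 4² + 8² = 80
80 = (6,8)_12 → 6² + 8² = 100
100 = (8,4)_12 → 8² + 4² = 80  — 80 repeats.
That took 3 steps.

3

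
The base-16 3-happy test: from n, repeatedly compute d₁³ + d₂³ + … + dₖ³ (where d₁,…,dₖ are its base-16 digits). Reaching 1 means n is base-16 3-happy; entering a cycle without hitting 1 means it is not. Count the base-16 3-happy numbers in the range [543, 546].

1

543: 543 → 3384 → 2736 → 2331 → 2061 → 2709 → 1854 → 3114 → 2736  (repeats 2736)
544: 544 → 16 → 1  (reaches 1)
545: 545 → 17 → 2 → 8 → 512 → 8  (repeats 8)
546: 546 → 24 → 513 → 9 → 729 → 2934 → 1890 → 567 → 378 → 1344 → 189 → 3528 → 4437 → 252 → 5103 → 6147 → 540 → 1737 → 2673 → 1344  (repeats 1344)
base-16 3-happy: 544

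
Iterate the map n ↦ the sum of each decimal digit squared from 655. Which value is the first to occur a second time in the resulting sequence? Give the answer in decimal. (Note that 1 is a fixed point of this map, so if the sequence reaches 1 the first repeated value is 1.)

1

655 → 6² + 5² + 5² = 86
86 → 8² + 6² = 100
100 → 1² + 0² + 0² = 1  — reached the fixed point 1.
1 → 1, so 1 is the first repeated value.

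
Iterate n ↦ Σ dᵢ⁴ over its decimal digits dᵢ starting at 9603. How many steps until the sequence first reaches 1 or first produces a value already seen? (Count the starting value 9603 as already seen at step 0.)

9603 → 9⁴ + 6⁴ + 0⁴ + 3⁴ = 7938
7938 → 7⁴ + 9⁴ + 3⁴ + 8⁴ = 13139
13139 → 1⁴ + 3⁴ + 1⁴ + 3⁴ + 9⁴ = 6725
6725 → 6⁴ + 7⁴ + 2⁴ + 5⁴ = 4338
4338 → 4⁴ + 3⁴ + 3⁴ + 8⁴ = 4514
4514 → 4⁴ + 5⁴ + 1⁴ + 4⁴ = 1138
1138 → 1⁴ + 1⁴ + 3⁴ + 8⁴ = 4179
4179 → 4⁴ + 1⁴ + 7⁴ + 9⁴ = 9219
9219 → 9⁴ + 2⁴ + 1⁴ + 9⁴ = 13139  — 13139 repeats.
That took 9 steps.

9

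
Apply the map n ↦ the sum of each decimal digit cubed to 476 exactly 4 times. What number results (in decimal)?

92

476 → 623
623 → 251
251 → 134
134 → 92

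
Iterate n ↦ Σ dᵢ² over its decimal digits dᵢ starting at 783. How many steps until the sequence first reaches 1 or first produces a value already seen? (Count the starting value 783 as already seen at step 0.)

783 → 7² + 8² + 3² = 122
122 → 1² + 2² + 2² = 9
9 → 9² = 81
81 → 8² + 1² = 65
65 → 6² + 5² = 61
61 → 6² + 1² = 37
37 → 3² + 7² = 58
58 → 5² + 8² = 89
89 → 8² + 9² = 145
145 → 1² + 4² + 5² = 42
42 → 4² + 2² = 20
20 → 2² + 0² = 4
4 → 4² = 16
16 → 1² + 6² = 37  — 37 repeats.
That took 14 steps.

14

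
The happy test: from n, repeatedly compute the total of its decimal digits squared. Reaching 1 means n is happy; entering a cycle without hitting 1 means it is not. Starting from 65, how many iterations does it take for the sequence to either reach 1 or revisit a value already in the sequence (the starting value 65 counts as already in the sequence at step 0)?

65 → 6² + 5² = 61
61 → 6² + 1² = 37
37 → 3² + 7² = 58
58 → 5² + 8² = 89
89 → 8² + 9² = 145
145 → 1² + 4² + 5² = 42
42 → 4² + 2² = 20
20 → 2² + 0² = 4
4 → 4² = 16
16 → 1² + 6² = 37  — 37 repeats.
That took 10 steps.

10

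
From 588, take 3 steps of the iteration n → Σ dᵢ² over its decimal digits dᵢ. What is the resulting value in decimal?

588 → 5² + 8² + 8² = 153
153 → 1² + 5² + 3² = 35
35 → 3² + 5² = 34

34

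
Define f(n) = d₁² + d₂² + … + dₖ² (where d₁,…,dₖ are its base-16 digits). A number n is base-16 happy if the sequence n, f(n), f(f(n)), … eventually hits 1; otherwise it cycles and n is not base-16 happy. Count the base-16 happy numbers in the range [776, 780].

1

776: 776 → 73 → 97 → 37 → 29 → 170 → 200 → 208 → 169 → 181 → 146 → 85 → 50 → 13 → 169  — not base-16 happy
777: 777 → 90 → 125 → 218 → 269 → 170 → 200 → 208 → 169 → 181 → 146 → 85 → 50 → 13 → 169  — not base-16 happy
778: 778 → 109 → 205 → 313 → 91 → 146 → 85 → 50 → 13 → 169 → 181 → 146  — not base-16 happy
779: 779 → 130 → 68 → 32 → 4 → 16 → 1  — base-16 happy
780: 780 → 153 → 162 → 104 → 100 → 52 → 25 → 82 → 29 → 170 → 200 → 208 → 169 → 181 → 146 → 85 → 50 → 13 → 169  — not base-16 happy
base-16 happy: 779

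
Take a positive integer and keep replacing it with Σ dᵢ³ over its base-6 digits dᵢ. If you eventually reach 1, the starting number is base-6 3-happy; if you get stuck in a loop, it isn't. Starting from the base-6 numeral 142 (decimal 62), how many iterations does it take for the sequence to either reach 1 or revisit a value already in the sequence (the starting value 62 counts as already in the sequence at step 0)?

62 = (1,4,2)_6 → 1³ + 4³ + 2³ = 1 + 64 + 8 = 73
73 = (2,0,1)_6 → 2³ + 0³ + 1³ = 8 + 0 + 1 = 9
9 = (1,3)_6 → 1³ + 3³ = 1 + 27 = 28
28 = (4,4)_6 → 4³ + 4³ = 64 + 64 = 128
128 = (3,3,2)_6 → 3³ + 3³ + 2³ = 27 + 27 + 8 = 62  — 62 repeats.
That took 5 steps.

5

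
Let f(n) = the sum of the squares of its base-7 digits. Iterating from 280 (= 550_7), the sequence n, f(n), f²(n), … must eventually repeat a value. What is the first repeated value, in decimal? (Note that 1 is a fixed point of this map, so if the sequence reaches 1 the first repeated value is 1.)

280 = (5,5,0)_7 → 5² + 5² + 0² = 50
50 = (1,0,1)_7 → 1² + 0² + 1² = 2
2 = (2)_7 → 2² = 4
4 = (4)_7 → 4² = 16
16 = (2,2)_7 → 2² + 2² = 8
8 = (1,1)_7 → 1² + 1² = 2  — 2 already appeared earlier.

2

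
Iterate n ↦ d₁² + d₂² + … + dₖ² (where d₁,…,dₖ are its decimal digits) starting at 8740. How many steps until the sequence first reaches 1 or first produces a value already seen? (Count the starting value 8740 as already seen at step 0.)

4

8740 → 129
129 → 86
86 → 100
100 → 1  — reached 1.
That took 4 steps.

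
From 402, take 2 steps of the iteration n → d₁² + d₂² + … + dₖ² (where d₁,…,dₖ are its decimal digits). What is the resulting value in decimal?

402 → 4² + 0² + 2² = 20
20 → 2² + 0² = 4

4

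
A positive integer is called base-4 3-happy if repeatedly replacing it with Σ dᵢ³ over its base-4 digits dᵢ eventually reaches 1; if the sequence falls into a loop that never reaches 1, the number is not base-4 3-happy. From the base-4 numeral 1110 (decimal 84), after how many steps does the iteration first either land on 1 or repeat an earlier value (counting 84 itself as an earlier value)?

5

84 = (1,1,1,0)_4 → 1³ + 1³ + 1³ + 0³ = 3
3 = (3)_4 → 3³ = 27
27 = (1,2,3)_4 → 1³ + 2³ + 3³ = 36
36 = (2,1,0)_4 → 2³ + 1³ + 0³ = 9
9 = (2,1)_4 → 2³ + 1³ = 9  — 9 repeats.
That took 5 steps.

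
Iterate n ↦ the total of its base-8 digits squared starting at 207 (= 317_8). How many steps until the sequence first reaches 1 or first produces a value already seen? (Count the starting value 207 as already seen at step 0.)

11

207 = (3,1,7)_8 → 3² + 1² + 7² = 9 + 1 + 49 = 59
59 = (7,3)_8 → 7² + 3² = 49 + 9 = 58
58 = (7,2)_8 → 7² + 2² = 49 + 4 = 53
53 = (6,5)_8 → 6² + 5² = 36 + 25 = 61
61 = (7,5)_8 → 7² + 5² = 49 + 25 = 74
74 = (1,1,2)_8 → 1² + 1² + 2² = 1 + 1 + 4 = 6
6 = (6)_8 → 6² = 36
36 = (4,4)_8 → 4² + 4² = 16 + 16 = 32
32 = (4,0)_8 → 4² + 0² = 16 + 0 = 16
16 = (2,0)_8 → 2² + 0² = 4 + 0 = 4
4 = (4)_8 → 4² = 16  — 16 repeats.
That took 11 steps.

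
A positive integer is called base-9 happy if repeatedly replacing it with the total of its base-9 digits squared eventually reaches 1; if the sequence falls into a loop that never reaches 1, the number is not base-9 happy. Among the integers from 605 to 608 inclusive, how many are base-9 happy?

605: 605 → 69 → 85 → 17 → 65 → 53 → 89 → 65  — not base-9 happy
606: 606 → 74 → 68 → 74  — not base-9 happy
607: 607 → 81 → 1  — base-9 happy
608: 608 → 90 → 2 → 4 → 16 → 50 → 50  — not base-9 happy
base-9 happy: 607

1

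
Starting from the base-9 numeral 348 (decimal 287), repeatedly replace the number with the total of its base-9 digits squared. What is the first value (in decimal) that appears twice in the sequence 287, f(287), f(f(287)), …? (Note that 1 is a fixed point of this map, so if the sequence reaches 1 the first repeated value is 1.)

287 = (3,4,8)_9 → 3² + 4² + 8² = 9 + 16 + 64 = 89
89 = (1,0,8)_9 → 1² + 0² + 8² = 1 + 0 + 64 = 65
65 = (7,2)_9 → 7² + 2² = 49 + 4 = 53
53 = (5,8)_9 → 5² + 8² = 25 + 64 = 89  — 89 already appeared earlier.

89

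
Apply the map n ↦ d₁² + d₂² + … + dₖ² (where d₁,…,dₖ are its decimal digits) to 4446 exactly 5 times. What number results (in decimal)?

4446 → 4² + 4² + 4² + 6² = 16 + 16 + 16 + 36 = 84
84 → 8² + 4² = 64 + 16 = 80
80 → 8² + 0² = 64 + 0 = 64
64 → 6² + 4² = 36 + 16 = 52
52 → 5² + 2² = 25 + 4 = 29

29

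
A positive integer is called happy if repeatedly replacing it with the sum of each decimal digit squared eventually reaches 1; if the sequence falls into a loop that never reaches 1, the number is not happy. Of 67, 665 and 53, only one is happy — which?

665

67: 67 → 85 → 89 → 145 → 42 → 20 → 4 → 16 → 37 → 58 → 89  — repeats 89 (not happy)
665: 665 → 97 → 130 → 10 → 1  — reaches 1 (happy)
53: 53 → 34 → 25 → 29 → 85 → 89 → 145 → 42 → 20 → 4 → 16 → 37 → 58 → 89  — repeats 89 (not happy)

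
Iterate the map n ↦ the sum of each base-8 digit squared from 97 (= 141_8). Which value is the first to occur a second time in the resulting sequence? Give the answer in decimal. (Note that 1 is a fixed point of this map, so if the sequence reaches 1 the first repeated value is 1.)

1

97 = (1,4,1)_8 → 1² + 4² + 1² = 18
18 = (2,2)_8 → 2² + 2² = 8
8 = (1,0)_8 → 1² + 0² = 1  — reached the fixed point 1.
1 → 1, so 1 is the first repeated value.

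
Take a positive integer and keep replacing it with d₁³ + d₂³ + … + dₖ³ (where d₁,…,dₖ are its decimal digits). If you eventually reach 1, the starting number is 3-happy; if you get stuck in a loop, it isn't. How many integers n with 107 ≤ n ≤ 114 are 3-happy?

1

107: 107 → 344 → 155 → 251 → 134 → 92 → 737 → 713 → 371 → 371  (repeats 371)
108: 108 → 513 → 153 → 153  (repeats 153)
109: 109 → 730 → 370 → 370  (repeats 370)
110: 110 → 2 → 8 → 512 → 134 → 92 → 737 → 713 → 371 → 371  (repeats 371)
111: 111 → 3 → 27 → 351 → 153 → 153  (repeats 153)
112: 112 → 10 → 1  (reaches 1)
113: 113 → 29 → 737 → 713 → 371 → 371  (repeats 371)
114: 114 → 66 → 432 → 99 → 1458 → 702 → 351 → 153 → 153  (repeats 153)
3-happy: 112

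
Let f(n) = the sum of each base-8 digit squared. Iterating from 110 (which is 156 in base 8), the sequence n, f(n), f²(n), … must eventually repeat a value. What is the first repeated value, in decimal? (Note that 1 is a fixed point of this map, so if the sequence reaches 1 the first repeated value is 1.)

25

110 = (1,5,6)_8 → 1² + 5² + 6² = 1 + 25 + 36 = 62
62 = (7,6)_8 → 7² + 6² = 49 + 36 = 85
85 = (1,2,5)_8 → 1² + 2² + 5² = 1 + 4 + 25 = 30
30 = (3,6)_8 → 3² + 6² = 9 + 36 = 45
45 = (5,5)_8 → 5² + 5² = 25 + 25 = 50
50 = (6,2)_8 → 6² + 2² = 36 + 4 = 40
40 = (5,0)_8 → 5² + 0² = 25 + 0 = 25
25 = (3,1)_8 → 3² + 1² = 9 + 1 = 10
10 = (1,2)_8 → 1² + 2² = 1 + 4 = 5
5 = (5)_8 → 5² = 25  — 25 already appeared earlier.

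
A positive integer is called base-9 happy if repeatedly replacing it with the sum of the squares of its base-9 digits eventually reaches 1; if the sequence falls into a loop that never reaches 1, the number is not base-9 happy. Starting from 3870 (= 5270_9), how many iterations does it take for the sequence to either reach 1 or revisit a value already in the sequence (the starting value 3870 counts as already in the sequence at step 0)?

7

3870 = (5,2,7,0)_9 → 5² + 2² + 7² + 0² = 25 + 4 + 49 + 0 = 78
78 = (8,6)_9 → 8² + 6² = 64 + 36 = 100
100 = (1,2,1)_9 → 1² + 2² + 1² = 1 + 4 + 1 = 6
6 = (6)_9 → 6² = 36
36 = (4,0)_9 → 4² + 0² = 16 + 0 = 16
16 = (1,7)_9 → 1² + 7² = 1 + 49 = 50
50 = (5,5)_9 → 5² + 5² = 25 + 25 = 50  — 50 repeats.
That took 7 steps.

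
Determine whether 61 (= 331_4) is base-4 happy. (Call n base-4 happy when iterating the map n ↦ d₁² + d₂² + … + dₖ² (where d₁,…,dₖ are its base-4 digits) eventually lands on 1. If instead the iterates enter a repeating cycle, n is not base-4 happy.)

base-4 happy

61 = (3,3,1)_4 → 3² + 3² + 1² = 19
19 = (1,0,3)_4 → 1² + 0² + 3² = 10
10 = (2,2)_4 → 2² + 2² = 8
8 = (2,0)_4 → 2² + 0² = 4
4 = (1,0)_4 → 1² + 0² = 1  — reached 1.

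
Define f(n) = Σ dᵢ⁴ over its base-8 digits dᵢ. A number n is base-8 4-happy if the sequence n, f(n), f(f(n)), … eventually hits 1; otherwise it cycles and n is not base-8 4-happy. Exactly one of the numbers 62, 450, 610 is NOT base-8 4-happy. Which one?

62: 62 → 3697 → 3699 → 3779 → 2563 → 706 → 98 → 273 → 273  — repeats 273 (not base-8 4-happy)
450: 450 → 2417 → 2178 → 288 → 512 → 1  — reaches 1 (base-8 4-happy)
610: 610 → 274 → 288 → 512 → 1  — reaches 1 (base-8 4-happy)

62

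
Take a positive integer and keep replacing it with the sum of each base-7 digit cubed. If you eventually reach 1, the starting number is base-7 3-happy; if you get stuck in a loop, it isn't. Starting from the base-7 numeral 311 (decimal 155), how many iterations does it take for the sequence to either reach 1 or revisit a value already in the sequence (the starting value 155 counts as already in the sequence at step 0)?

11

155 = (3,1,1)_7 → 3³ + 1³ + 1³ = 29
29 = (4,1)_7 → 4³ + 1³ = 65
65 = (1,2,2)_7 → 1³ + 2³ + 2³ = 17
17 = (2,3)_7 → 2³ + 3³ = 35
35 = (5,0)_7 → 5³ + 0³ = 125
125 = (2,3,6)_7 → 2³ + 3³ + 6³ = 251
251 = (5,0,6)_7 → 5³ + 0³ + 6³ = 341
341 = (6,6,5)_7 → 6³ + 6³ + 5³ = 557
557 = (1,4,2,4)_7 → 1³ + 4³ + 2³ + 4³ = 137
137 = (2,5,4)_7 → 2³ + 5³ + 4³ = 197
197 = (4,0,1)_7 → 4³ + 0³ + 1³ = 65  — 65 repeats.
That took 11 steps.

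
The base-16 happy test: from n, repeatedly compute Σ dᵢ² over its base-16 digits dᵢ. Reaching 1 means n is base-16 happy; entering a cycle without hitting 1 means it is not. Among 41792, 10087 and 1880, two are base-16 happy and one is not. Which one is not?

41792: 41792 → 125 → 218 → 269 → 170 → 200 → 208 → 169 → 181 → 146 → 85 → 50 → 13 → 169  — repeats 169 (not base-16 happy)
10087: 10087 → 138 → 164 → 116 → 65 → 17 → 2 → 4 → 16 → 1  — reaches 1 (base-16 happy)
1880: 1880 → 138 → 164 → 116 → 65 → 17 → 2 → 4 → 16 → 1  — reaches 1 (base-16 happy)

41792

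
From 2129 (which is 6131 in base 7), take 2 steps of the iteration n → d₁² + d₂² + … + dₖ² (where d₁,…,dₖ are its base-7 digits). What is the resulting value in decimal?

61

2129 = (6,1,3,1)_7 → 6² + 1² + 3² + 1² = 36 + 1 + 9 + 1 = 47
47 = (6,5)_7 → 6² + 5² = 36 + 25 = 61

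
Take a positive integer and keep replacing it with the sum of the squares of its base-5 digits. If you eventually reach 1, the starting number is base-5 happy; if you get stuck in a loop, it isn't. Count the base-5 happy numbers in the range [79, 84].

3

79: 79 → 25 → 1  — base-5 happy
80: 80 → 10 → 4 → 16 → 10  — not base-5 happy
81: 81 → 11 → 5 → 1  — base-5 happy
82: 82 → 14 → 20 → 16 → 10 → 4 → 16  — not base-5 happy
83: 83 → 19 → 25 → 1  — base-5 happy
84: 84 → 26 → 2 → 4 → 16 → 10 → 4  — not base-5 happy
base-5 happy: 79, 81, 83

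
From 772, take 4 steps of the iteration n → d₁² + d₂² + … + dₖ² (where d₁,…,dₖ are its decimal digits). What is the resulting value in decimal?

772 → 7² + 7² + 2² = 49 + 49 + 4 = 102
102 → 1² + 0² + 2² = 1 + 0 + 4 = 5
5 → 5² = 25
25 → 2² + 5² = 4 + 25 = 29

29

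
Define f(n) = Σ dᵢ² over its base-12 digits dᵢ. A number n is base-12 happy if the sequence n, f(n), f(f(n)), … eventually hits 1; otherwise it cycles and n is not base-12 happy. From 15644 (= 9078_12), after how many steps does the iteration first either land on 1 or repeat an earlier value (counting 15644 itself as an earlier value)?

9

15644 = (9,0,7,8)_12 → 194
194 = (1,4,2)_12 → 21
21 = (1,9)_12 → 82
82 = (6,10)_12 → 136
136 = (11,4)_12 → 137
137 = (11,5)_12 → 146
146 = (1,0,2)_12 → 5
5 = (5)_12 → 25
25 = (2,1)_12 → 5  — 5 repeats.
That took 9 steps.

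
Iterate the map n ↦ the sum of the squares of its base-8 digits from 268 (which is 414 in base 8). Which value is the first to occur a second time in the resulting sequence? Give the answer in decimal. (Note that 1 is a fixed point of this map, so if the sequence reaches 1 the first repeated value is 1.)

268 = (4,1,4)_8 → 4² + 1² + 4² = 16 + 1 + 16 = 33
33 = (4,1)_8 → 4² + 1² = 16 + 1 = 17
17 = (2,1)_8 → 2² + 1² = 4 + 1 = 5
5 = (5)_8 → 5² = 25
25 = (3,1)_8 → 3² + 1² = 9 + 1 = 10
10 = (1,2)_8 → 1² + 2² = 1 + 4 = 5  — 5 already appeared earlier.

5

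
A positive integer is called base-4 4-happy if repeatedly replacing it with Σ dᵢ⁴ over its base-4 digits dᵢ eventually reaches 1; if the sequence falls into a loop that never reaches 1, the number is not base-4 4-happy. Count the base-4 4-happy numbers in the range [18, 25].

6

18: 18 → 17 → 2 → 16 → 1  (reaches 1)
19: 19 → 82 → 18 → 17 → 2 → 16 → 1  (reaches 1)
20: 20 → 2 → 16 → 1  (reaches 1)
21: 21 → 3 → 81 → 3  (repeats 3)
22: 22 → 18 → 17 → 2 → 16 → 1  (reaches 1)
23: 23 → 83 → 83  (repeats 83)
24: 24 → 17 → 2 → 16 → 1  (reaches 1)
25: 25 → 18 → 17 → 2 → 16 → 1  (reaches 1)
base-4 4-happy: 18, 19, 20, 22, 24, 25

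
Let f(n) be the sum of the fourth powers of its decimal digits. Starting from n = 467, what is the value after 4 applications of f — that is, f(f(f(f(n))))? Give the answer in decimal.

5729

467 → 4⁴ + 6⁴ + 7⁴ = 3953
3953 → 3⁴ + 9⁴ + 5⁴ + 3⁴ = 7348
7348 → 7⁴ + 3⁴ + 4⁴ + 8⁴ = 6834
6834 → 6⁴ + 8⁴ + 3⁴ + 4⁴ = 5729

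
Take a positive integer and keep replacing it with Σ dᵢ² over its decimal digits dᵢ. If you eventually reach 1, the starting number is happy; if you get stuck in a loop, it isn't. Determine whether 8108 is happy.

8108 → 8² + 1² + 0² + 8² = 129
129 → 1² + 2² + 9² = 86
86 → 8² + 6² = 100
100 → 1² + 0² + 0² = 1  — reached 1.

happy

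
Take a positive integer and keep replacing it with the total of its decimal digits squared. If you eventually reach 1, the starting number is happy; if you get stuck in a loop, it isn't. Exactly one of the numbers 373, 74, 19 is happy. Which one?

19

373: 373 → 67 → 85 → 89 → 145 → 42 → 20 → 4 → 16 → 37 → 58 → 89  — repeats 89 (not happy)
74: 74 → 65 → 61 → 37 → 58 → 89 → 145 → 42 → 20 → 4 → 16 → 37  — repeats 37 (not happy)
19: 19 → 82 → 68 → 100 → 1  — reaches 1 (happy)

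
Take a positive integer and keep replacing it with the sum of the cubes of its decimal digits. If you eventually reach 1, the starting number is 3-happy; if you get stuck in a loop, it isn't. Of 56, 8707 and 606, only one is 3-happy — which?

8707

56: 56 → 341 → 92 → 737 → 713 → 371 → 371  — repeats 371 (not 3-happy)
8707: 8707 → 1198 → 1243 → 100 → 1  — reaches 1 (3-happy)
606: 606 → 432 → 99 → 1458 → 702 → 351 → 153 → 153  — repeats 153 (not 3-happy)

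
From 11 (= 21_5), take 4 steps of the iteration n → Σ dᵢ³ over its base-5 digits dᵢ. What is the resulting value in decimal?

11 = (2,1)_5 → 2³ + 1³ = 9
9 = (1,4)_5 → 1³ + 4³ = 65
65 = (2,3,0)_5 → 2³ + 3³ + 0³ = 35
35 = (1,2,0)_5 → 1³ + 2³ + 0³ = 9

9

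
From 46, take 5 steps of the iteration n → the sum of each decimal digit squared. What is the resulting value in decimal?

46 → 52
52 → 29
29 → 85
85 → 89
89 → 145

145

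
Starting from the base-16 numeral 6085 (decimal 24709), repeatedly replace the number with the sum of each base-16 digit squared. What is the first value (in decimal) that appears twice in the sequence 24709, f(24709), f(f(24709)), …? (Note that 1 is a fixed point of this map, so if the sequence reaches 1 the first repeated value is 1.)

24709 = (6,0,8,5)_16 → 125
125 = (7,13)_16 → 218
218 = (13,10)_16 → 269
269 = (1,0,13)_16 → 170
170 = (10,10)_16 → 200
200 = (12,8)_16 → 208
208 = (13,0)_16 → 169
169 = (10,9)_16 → 181
181 = (11,5)_16 → 146
146 = (9,2)_16 → 85
85 = (5,5)_16 → 50
50 = (3,2)_16 → 13
13 = (13)_16 → 169  — 169 already appeared earlier.

169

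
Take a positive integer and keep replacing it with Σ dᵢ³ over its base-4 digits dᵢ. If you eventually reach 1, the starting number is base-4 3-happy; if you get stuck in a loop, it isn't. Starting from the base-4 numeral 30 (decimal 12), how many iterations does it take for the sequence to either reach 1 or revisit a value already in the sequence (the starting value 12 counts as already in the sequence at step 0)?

4

12 = (3,0)_4 → 3³ + 0³ = 27 + 0 = 27
27 = (1,2,3)_4 → 1³ + 2³ + 3³ = 1 + 8 + 27 = 36
36 = (2,1,0)_4 → 2³ + 1³ + 0³ = 8 + 1 + 0 = 9
9 = (2,1)_4 → 2³ + 1³ = 8 + 1 = 9  — 9 repeats.
That took 4 steps.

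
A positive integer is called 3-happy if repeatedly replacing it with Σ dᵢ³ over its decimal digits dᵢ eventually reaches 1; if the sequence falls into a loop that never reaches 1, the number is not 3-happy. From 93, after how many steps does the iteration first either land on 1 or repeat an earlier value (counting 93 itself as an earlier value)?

93 → 9³ + 3³ = 729 + 27 = 756
756 → 7³ + 5³ + 6³ = 343 + 125 + 216 = 684
684 → 6³ + 8³ + 4³ = 216 + 512 + 64 = 792
792 → 7³ + 9³ + 2³ = 343 + 729 + 8 = 1080
1080 → 1³ + 0³ + 8³ + 0³ = 1 + 0 + 512 + 0 = 513
513 → 5³ + 1³ + 3³ = 125 + 1 + 27 = 153
153 → 1³ + 5³ + 3³ = 1 + 125 + 27 = 153  — 153 repeats.
That took 7 steps.

7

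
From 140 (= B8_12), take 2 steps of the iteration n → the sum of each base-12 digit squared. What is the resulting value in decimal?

35

140 = (11,8)_12 → 185
185 = (1,3,5)_12 → 35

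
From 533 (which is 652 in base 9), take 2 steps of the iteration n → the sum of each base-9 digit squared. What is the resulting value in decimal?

53

533 = (6,5,2)_9 → 6² + 5² + 2² = 36 + 25 + 4 = 65
65 = (7,2)_9 → 7² + 2² = 49 + 4 = 53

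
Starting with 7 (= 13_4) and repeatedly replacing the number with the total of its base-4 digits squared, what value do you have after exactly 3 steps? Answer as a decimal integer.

4

7 = (1,3)_4 → 1² + 3² = 1 + 9 = 10
10 = (2,2)_4 → 2² + 2² = 4 + 4 = 8
8 = (2,0)_4 → 2² + 0² = 4 + 0 = 4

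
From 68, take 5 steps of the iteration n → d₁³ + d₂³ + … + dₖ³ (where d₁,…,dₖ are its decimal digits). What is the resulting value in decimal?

68 → 6³ + 8³ = 216 + 512 = 728
728 → 7³ + 2³ + 8³ = 343 + 8 + 512 = 863
863 → 8³ + 6³ + 3³ = 512 + 216 + 27 = 755
755 → 7³ + 5³ + 5³ = 343 + 125 + 125 = 593
593 → 5³ + 9³ + 3³ = 125 + 729 + 27 = 881

881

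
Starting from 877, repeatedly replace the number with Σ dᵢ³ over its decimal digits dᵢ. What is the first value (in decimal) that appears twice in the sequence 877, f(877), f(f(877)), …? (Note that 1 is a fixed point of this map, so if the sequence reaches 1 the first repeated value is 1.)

877 → 8³ + 7³ + 7³ = 512 + 343 + 343 = 1198
1198 → 1³ + 1³ + 9³ + 8³ = 1 + 1 + 729 + 512 = 1243
1243 → 1³ + 2³ + 4³ + 3³ = 1 + 8 + 64 + 27 = 100
100 → 1³ + 0³ + 0³ = 1 + 0 + 0 = 1  — reached the fixed point 1.
1 → 1, so 1 is the first repeated value.

1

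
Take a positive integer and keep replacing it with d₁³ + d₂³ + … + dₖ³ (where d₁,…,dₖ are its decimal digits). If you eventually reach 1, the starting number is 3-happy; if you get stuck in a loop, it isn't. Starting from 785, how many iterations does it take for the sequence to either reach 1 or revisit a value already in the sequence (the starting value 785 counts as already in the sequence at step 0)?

5

785 → 7³ + 8³ + 5³ = 343 + 512 + 125 = 980
980 → 9³ + 8³ + 0³ = 729 + 512 + 0 = 1241
1241 → 1³ + 2³ + 4³ + 1³ = 1 + 8 + 64 + 1 = 74
74 → 7³ + 4³ = 343 + 64 = 407
407 → 4³ + 0³ + 7³ = 64 + 0 + 343 = 407  — 407 repeats.
That took 5 steps.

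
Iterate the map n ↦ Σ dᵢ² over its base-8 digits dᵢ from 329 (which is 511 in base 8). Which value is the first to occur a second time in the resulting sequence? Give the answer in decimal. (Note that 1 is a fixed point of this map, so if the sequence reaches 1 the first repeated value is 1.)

329 = (5,1,1)_8 → 5² + 1² + 1² = 25 + 1 + 1 = 27
27 = (3,3)_8 → 3² + 3² = 9 + 9 = 18
18 = (2,2)_8 → 2² + 2² = 4 + 4 = 8
8 = (1,0)_8 → 1² + 0² = 1 + 0 = 1  — reached the fixed point 1.
1 → 1, so 1 is the first repeated value.

1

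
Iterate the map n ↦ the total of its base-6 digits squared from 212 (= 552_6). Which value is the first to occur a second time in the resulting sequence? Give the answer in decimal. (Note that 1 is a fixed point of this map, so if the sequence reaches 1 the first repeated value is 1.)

17

212 = (5,5,2)_6 → 5² + 5² + 2² = 54
54 = (1,3,0)_6 → 1² + 3² + 0² = 10
10 = (1,4)_6 → 1² + 4² = 17
17 = (2,5)_6 → 2² + 5² = 29
29 = (4,5)_6 → 4² + 5² = 41
41 = (1,0,5)_6 → 1² + 0² + 5² = 26
26 = (4,2)_6 → 4² + 2² = 20
20 = (3,2)_6 → 3² + 2² = 13
13 = (2,1)_6 → 2² + 1² = 5
5 = (5)_6 → 5² = 25
25 = (4,1)_6 → 4² + 1² = 17  — 17 already appeared earlier.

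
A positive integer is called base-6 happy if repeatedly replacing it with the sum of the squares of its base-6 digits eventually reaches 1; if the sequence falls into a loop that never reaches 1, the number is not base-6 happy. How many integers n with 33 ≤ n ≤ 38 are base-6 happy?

1

33: 33 → 34 → 41 → 26 → 20 → 13 → 5 → 25 → 17 → 29 → 41  (repeats 41)
34: 34 → 41 → 26 → 20 → 13 → 5 → 25 → 17 → 29 → 41  (repeats 41)
35: 35 → 50 → 9 → 10 → 17 → 29 → 41 → 26 → 20 → 13 → 5 → 25 → 17  (repeats 17)
36: 36 → 1  (reaches 1)
37: 37 → 2 → 4 → 16 → 20 → 13 → 5 → 25 → 17 → 29 → 41 → 26 → 20  (repeats 20)
38: 38 → 5 → 25 → 17 → 29 → 41 → 26 → 20 → 13 → 5  (repeats 5)
base-6 happy: 36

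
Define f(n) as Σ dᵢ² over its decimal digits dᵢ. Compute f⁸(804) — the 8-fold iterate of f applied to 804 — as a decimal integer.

42

804 → 8² + 0² + 4² = 80
80 → 8² + 0² = 64
64 → 6² + 4² = 52
52 → 5² + 2² = 29
29 → 2² + 9² = 85
85 → 8² + 5² = 89
89 → 8² + 9² = 145
145 → 1² + 4² + 5² = 42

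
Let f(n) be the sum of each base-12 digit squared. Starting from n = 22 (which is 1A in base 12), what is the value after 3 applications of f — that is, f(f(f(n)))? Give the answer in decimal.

22 = (1,10)_12 → 1² + 10² = 101
101 = (8,5)_12 → 8² + 5² = 89
89 = (7,5)_12 → 7² + 5² = 74

74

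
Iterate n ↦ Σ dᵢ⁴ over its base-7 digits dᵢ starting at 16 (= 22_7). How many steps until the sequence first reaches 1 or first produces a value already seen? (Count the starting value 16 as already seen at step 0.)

16 = (2,2)_7 → 2⁴ + 2⁴ = 16 + 16 = 32
32 = (4,4)_7 → 4⁴ + 4⁴ = 256 + 256 = 512
512 = (1,3,3,1)_7 → 1⁴ + 3⁴ + 3⁴ + 1⁴ = 1 + 81 + 81 + 1 = 164
164 = (3,2,3)_7 → 3⁴ + 2⁴ + 3⁴ = 81 + 16 + 81 = 178
178 = (3,4,3)_7 → 3⁴ + 4⁴ + 3⁴ = 81 + 256 + 81 = 418
418 = (1,1,3,5)_7 → 1⁴ + 1⁴ + 3⁴ + 5⁴ = 1 + 1 + 81 + 625 = 708
708 = (2,0,3,1)_7 → 2⁴ + 0⁴ + 3⁴ + 1⁴ = 16 + 0 + 81 + 1 = 98
98 = (2,0,0)_7 → 2⁴ + 0⁴ + 0⁴ = 16 + 0 + 0 = 16  — 16 repeats.
That took 8 steps.

8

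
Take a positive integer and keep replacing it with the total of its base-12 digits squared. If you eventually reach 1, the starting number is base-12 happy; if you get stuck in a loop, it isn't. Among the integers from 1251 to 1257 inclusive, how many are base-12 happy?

1251: 1251 → 137 → 146 → 5 → 25 → 5  — not base-12 happy
1252: 1252 → 144 → 1  — base-12 happy
1253: 1253 → 153 → 82 → 136 → 137 → 146 → 5 → 25 → 5  — not base-12 happy
1254: 1254 → 164 → 66 → 61 → 26 → 8 → 64 → 41 → 34 → 104 → 128 → 164  — not base-12 happy
1255: 1255 → 177 → 86 → 53 → 41 → 34 → 104 → 128 → 164 → 66 → 61 → 26 → 8 → 64 → 41  — not base-12 happy
1256: 1256 → 192 → 17 → 26 → 8 → 64 → 41 → 34 → 104 → 128 → 164 → 66 → 61 → 26  — not base-12 happy
1257: 1257 → 209 → 51 → 25 → 5 → 25  — not base-12 happy
base-12 happy: 1252

1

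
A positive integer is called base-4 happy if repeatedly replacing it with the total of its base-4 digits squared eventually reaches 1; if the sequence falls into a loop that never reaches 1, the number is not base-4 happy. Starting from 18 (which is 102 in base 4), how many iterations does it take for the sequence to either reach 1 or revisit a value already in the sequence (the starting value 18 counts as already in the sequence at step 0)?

4

18 = (1,0,2)_4 → 5
5 = (1,1)_4 → 2
2 = (2)_4 → 4
4 = (1,0)_4 → 1  — reached 1.
That took 4 steps.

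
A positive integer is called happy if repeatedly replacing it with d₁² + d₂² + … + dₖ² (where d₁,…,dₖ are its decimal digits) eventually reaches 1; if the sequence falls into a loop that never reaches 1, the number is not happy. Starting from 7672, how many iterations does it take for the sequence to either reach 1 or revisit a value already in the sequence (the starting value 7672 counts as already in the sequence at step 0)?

7672 → 7² + 6² + 7² + 2² = 138
138 → 1² + 3² + 8² = 74
74 → 7² + 4² = 65
65 → 6² + 5² = 61
61 → 6² + 1² = 37
37 → 3² + 7² = 58
58 → 5² + 8² = 89
89 → 8² + 9² = 145
145 → 1² + 4² + 5² = 42
42 → 4² + 2² = 20
20 → 2² + 0² = 4
4 → 4² = 16
16 → 1² + 6² = 37  — 37 repeats.
That took 13 steps.

13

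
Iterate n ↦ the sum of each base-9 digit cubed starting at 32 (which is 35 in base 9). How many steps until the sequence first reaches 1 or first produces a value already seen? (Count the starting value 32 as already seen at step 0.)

12

32 = (3,5)_9 → 152
152 = (1,7,8)_9 → 856
856 = (1,1,5,1)_9 → 128
128 = (1,5,2)_9 → 134
134 = (1,5,8)_9 → 638
638 = (7,7,8)_9 → 1198
1198 = (1,5,7,1)_9 → 470
470 = (5,7,2)_9 → 476
476 = (5,7,8)_9 → 980
980 = (1,3,0,8)_9 → 540
540 = (6,6,0)_9 → 432
432 = (5,3,0)_9 → 152  — 152 repeats.
That took 12 steps.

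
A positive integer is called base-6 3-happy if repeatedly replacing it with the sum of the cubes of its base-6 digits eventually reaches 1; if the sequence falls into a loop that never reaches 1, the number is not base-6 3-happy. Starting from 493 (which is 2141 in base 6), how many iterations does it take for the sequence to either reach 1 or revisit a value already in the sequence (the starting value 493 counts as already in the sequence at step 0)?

10

493 = (2,1,4,1)_6 → 2³ + 1³ + 4³ + 1³ = 74
74 = (2,0,2)_6 → 2³ + 0³ + 2³ = 16
16 = (2,4)_6 → 2³ + 4³ = 72
72 = (2,0,0)_6 → 2³ + 0³ + 0³ = 8
8 = (1,2)_6 → 1³ + 2³ = 9
9 = (1,3)_6 → 1³ + 3³ = 28
28 = (4,4)_6 → 4³ + 4³ = 128
128 = (3,3,2)_6 → 3³ + 3³ + 2³ = 62
62 = (1,4,2)_6 → 1³ + 4³ + 2³ = 73
73 = (2,0,1)_6 → 2³ + 0³ + 1³ = 9  — 9 repeats.
That took 10 steps.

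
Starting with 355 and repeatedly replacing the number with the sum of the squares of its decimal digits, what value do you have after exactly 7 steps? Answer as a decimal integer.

355 → 3² + 5² + 5² = 9 + 25 + 25 = 59
59 → 5² + 9² = 25 + 81 = 106
106 → 1² + 0² + 6² = 1 + 0 + 36 = 37
37 → 3² + 7² = 9 + 49 = 58
58 → 5² + 8² = 25 + 64 = 89
89 → 8² + 9² = 64 + 81 = 145
145 → 1² + 4² + 5² = 1 + 16 + 25 = 42

42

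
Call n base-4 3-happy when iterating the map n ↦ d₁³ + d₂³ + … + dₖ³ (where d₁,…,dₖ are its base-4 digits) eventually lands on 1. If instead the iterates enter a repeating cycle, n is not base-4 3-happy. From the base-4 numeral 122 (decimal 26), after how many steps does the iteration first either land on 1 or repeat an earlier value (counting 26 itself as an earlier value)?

26 = (1,2,2)_4 → 1³ + 2³ + 2³ = 17
17 = (1,0,1)_4 → 1³ + 0³ + 1³ = 2
2 = (2)_4 → 2³ = 8
8 = (2,0)_4 → 2³ + 0³ = 8  — 8 repeats.
That took 4 steps.

4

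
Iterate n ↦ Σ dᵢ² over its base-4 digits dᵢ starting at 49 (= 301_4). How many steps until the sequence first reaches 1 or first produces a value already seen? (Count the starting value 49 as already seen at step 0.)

49 = (3,0,1)_4 → 3² + 0² + 1² = 9 + 0 + 1 = 10
10 = (2,2)_4 → 2² + 2² = 4 + 4 = 8
8 = (2,0)_4 → 2² + 0² = 4 + 0 = 4
4 = (1,0)_4 → 1² + 0² = 1 + 0 = 1  — reached 1.
That took 4 steps.

4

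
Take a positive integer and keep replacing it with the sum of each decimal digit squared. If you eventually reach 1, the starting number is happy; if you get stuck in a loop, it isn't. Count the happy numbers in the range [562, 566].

3

562: 562 → 65 → 61 → 37 → 58 → 89 → 145 → 42 → 20 → 4 → 16 → 37  — not happy
563: 563 → 70 → 49 → 97 → 130 → 10 → 1  — happy
564: 564 → 77 → 98 → 145 → 42 → 20 → 4 → 16 → 37 → 58 → 89 → 145  — not happy
565: 565 → 86 → 100 → 1  — happy
566: 566 → 97 → 130 → 10 → 1  — happy
happy: 563, 565, 566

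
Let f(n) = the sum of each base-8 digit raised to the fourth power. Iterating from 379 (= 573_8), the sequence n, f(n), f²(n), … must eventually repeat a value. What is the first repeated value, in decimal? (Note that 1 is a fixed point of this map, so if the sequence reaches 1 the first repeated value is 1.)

379 = (5,7,3)_8 → 5⁴ + 7⁴ + 3⁴ = 625 + 2401 + 81 = 3107
3107 = (6,0,4,3)_8 → 6⁴ + 0⁴ + 4⁴ + 3⁴ = 1296 + 0 + 256 + 81 = 1633
1633 = (3,1,4,1)_8 → 3⁴ + 1⁴ + 4⁴ + 1⁴ = 81 + 1 + 256 + 1 = 339
339 = (5,2,3)_8 → 5⁴ + 2⁴ + 3⁴ = 625 + 16 + 81 = 722
722 = (1,3,2,2)_8 → 1⁴ + 3⁴ + 2⁴ + 2⁴ = 1 + 81 + 16 + 16 = 114
114 = (1,6,2)_8 → 1⁴ + 6⁴ + 2⁴ = 1 + 1296 + 16 = 1313
1313 = (2,4,4,1)_8 → 2⁴ + 4⁴ + 4⁴ + 1⁴ = 16 + 256 + 256 + 1 = 529
529 = (1,0,2,1)_8 → 1⁴ + 0⁴ + 2⁴ + 1⁴ = 1 + 0 + 16 + 1 = 18
18 = (2,2)_8 → 2⁴ + 2⁴ = 16 + 16 = 32
32 = (4,0)_8 → 4⁴ + 0⁴ = 256 + 0 = 256
256 = (4,0,0)_8 → 4⁴ + 0⁴ + 0⁴ = 256 + 0 + 0 = 256  — 256 already appeared earlier.

256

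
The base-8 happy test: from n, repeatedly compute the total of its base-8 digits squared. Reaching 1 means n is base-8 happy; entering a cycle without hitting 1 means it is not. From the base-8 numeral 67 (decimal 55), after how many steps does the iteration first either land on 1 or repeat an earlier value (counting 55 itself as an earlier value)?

9

55 = (6,7)_8 → 6² + 7² = 85
85 = (1,2,5)_8 → 1² + 2² + 5² = 30
30 = (3,6)_8 → 3² + 6² = 45
45 = (5,5)_8 → 5² + 5² = 50
50 = (6,2)_8 → 6² + 2² = 40
40 = (5,0)_8 → 5² + 0² = 25
25 = (3,1)_8 → 3² + 1² = 10
10 = (1,2)_8 → 1² + 2² = 5
5 = (5)_8 → 5² = 25  — 25 repeats.
That took 9 steps.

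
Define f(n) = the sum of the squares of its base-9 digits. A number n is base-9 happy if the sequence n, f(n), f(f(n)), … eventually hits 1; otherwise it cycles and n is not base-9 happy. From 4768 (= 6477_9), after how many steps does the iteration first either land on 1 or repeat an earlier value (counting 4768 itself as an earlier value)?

6

4768 = (6,4,7,7)_9 → 6² + 4² + 7² + 7² = 36 + 16 + 49 + 49 = 150
150 = (1,7,6)_9 → 1² + 7² + 6² = 1 + 49 + 36 = 86
86 = (1,0,5)_9 → 1² + 0² + 5² = 1 + 0 + 25 = 26
26 = (2,8)_9 → 2² + 8² = 4 + 64 = 68
68 = (7,5)_9 → 7² + 5² = 49 + 25 = 74
74 = (8,2)_9 → 8² + 2² = 64 + 4 = 68  — 68 repeats.
That took 6 steps.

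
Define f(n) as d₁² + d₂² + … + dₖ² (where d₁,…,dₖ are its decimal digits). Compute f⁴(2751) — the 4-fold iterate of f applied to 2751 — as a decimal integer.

1

2751 → 79
79 → 130
130 → 10
10 → 1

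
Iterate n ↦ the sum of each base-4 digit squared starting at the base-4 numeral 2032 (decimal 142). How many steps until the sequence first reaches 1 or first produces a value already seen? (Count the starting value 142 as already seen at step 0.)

4

142 = (2,0,3,2)_4 → 17
17 = (1,0,1)_4 → 2
2 = (2)_4 → 4
4 = (1,0)_4 → 1  — reached 1.
That took 4 steps.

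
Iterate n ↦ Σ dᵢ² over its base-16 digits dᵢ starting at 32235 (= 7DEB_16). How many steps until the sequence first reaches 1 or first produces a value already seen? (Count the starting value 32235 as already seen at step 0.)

32235 = (7,13,14,11)_16 → 535
535 = (2,1,7)_16 → 54
54 = (3,6)_16 → 45
45 = (2,13)_16 → 173
173 = (10,13)_16 → 269
269 = (1,0,13)_16 → 170
170 = (10,10)_16 → 200
200 = (12,8)_16 → 208
208 = (13,0)_16 → 169
169 = (10,9)_16 → 181
181 = (11,5)_16 → 146
146 = (9,2)_16 → 85
85 = (5,5)_16 → 50
50 = (3,2)_16 → 13
13 = (13)_16 → 169  — 169 repeats.
That took 15 steps.

15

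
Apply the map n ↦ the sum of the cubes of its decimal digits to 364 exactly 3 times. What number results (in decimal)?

364 → 3³ + 6³ + 4³ = 307
307 → 3³ + 0³ + 7³ = 370
370 → 3³ + 7³ + 0³ = 370

370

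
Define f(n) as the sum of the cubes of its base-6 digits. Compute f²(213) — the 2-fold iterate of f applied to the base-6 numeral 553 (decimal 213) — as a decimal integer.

67

213 = (5,5,3)_6 → 5³ + 5³ + 3³ = 277
277 = (1,1,4,1)_6 → 1³ + 1³ + 4³ + 1³ = 67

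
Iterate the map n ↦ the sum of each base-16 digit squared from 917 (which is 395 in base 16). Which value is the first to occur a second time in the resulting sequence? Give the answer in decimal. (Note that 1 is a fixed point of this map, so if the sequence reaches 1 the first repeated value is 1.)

146

917 = (3,9,5)_16 → 115
115 = (7,3)_16 → 58
58 = (3,10)_16 → 109
109 = (6,13)_16 → 205
205 = (12,13)_16 → 313
313 = (1,3,9)_16 → 91
91 = (5,11)_16 → 146
146 = (9,2)_16 → 85
85 = (5,5)_16 → 50
50 = (3,2)_16 → 13
13 = (13)_16 → 169
169 = (10,9)_16 → 181
181 = (11,5)_16 → 146  — 146 already appeared earlier.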